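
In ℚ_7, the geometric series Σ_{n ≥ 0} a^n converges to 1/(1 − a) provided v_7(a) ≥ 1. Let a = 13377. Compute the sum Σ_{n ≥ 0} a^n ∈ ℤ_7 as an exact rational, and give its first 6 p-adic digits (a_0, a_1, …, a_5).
Σ a^n = 1/(1 − a) = -1/13376;  first 6 digits = (1, 0, 0, 4, 5, 0)

v_7(a) = 3 ≥ 1, so the series converges in ℤ_7 to 1/(1 − a) = 1/(1 − 13377) = -1/13376. Expand this rational in ℤ_7: compute digits iteratively via d_i = x_i mod 7, x_{i+1} = (x_i − d_i)/7. The first 6 digits are (1, 0, 0, 4, 5, 0).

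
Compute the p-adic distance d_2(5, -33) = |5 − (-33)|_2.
d_2(5, -33) = 1/2

Step 1 — x − y = 5 − (-33) = 38. Step 2 — v_2(38) = 1 (factor: 38 = (2^1 · 19); the sign does not affect v_p). Step 3 — |x − y|_2 = 2^{-1} = 1/2.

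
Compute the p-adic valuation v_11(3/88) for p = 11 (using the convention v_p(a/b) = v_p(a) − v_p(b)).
v_11(3/88) = -1

Factor powers of 11 from the numerator and denominator of the reduced fraction: 3 = 11^0 · 3 and 88 = 11^1 · 8. Apply v_p(a/b) = v_p(a) − v_p(b): v_11(3/88) = 0 − 1 = -1.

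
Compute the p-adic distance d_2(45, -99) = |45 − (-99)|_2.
d_2(45, -99) = 1/16

Step 1 — x − y = 45 − (-99) = 144. Step 2 — v_2(144) = 4 (factor: 144 = (2^4 · 9); the sign does not affect v_p). Step 3 — |x − y|_2 = 2^{-4} = 1/16.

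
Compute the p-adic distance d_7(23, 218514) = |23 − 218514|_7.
d_7(23, 218514) = 1/16807

Step 1 — x − y = 23 − 218514 = -218491. Step 2 — v_7(-218491) = 5 (factor: -218491 = −(7^5 · 13); the sign does not affect v_p). Step 3 — |x − y|_7 = 7^{-5} = 1/16807.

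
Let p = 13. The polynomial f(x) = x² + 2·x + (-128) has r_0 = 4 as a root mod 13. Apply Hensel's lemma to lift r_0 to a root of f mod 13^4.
r_3 = 21376 (mod 28561)

Hensel: r_{i+1} = r_i − f(r_i)·(f′(r_i))^{-1} mod 13^{i+2}, f′(x) = 2x + 2. Iterate:
  r_0 = 4 (mod 13)
  r_1 = 82 (mod 169)
  r_2 = 1603 (mod 2197)
  r_3 = 21376 (mod 28561)
Final: r = 21376 satisfies f(r) ≡ 0 mod 13^4.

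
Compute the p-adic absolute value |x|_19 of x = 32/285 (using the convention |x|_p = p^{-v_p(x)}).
|32/285|_19 = 19

Step 1 — compute v_19(x) by factoring powers of 19 out of the numerator and denominator: v_19(32/285) = -1. Step 2 — apply |x|_p = p^{-v_p(x)} = 19^{1} = 19.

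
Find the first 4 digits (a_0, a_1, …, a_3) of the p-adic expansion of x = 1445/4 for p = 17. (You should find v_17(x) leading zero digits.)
(a_0, …, a_3) = (0, 0, 14, 12)

v_17(1445/4) = 2, so a_0 = ... = a_1 = 0. Factor out: x = 17^2 · u with u = 5/4 a unit in ℤ_17. Expand u iteratively via a_{v+i} = u_i mod 17, u_{i+1} = (u_i − a_{v+i})/17:
  u_0 = 5/4;  a_2 = 14;  u_1 = (u_0 − 14)/17 = -3/4
  u_1 = -3/4;  a_3 = 12;  u_2 = (u_1 − 12)/17 = -3/4
Digits: (0, 0, 14, 12).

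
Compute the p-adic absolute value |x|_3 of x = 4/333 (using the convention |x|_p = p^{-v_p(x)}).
|4/333|_3 = 9

Step 1 — compute v_3(x) by factoring powers of 3 out of the numerator and denominator: v_3(4/333) = -2. Step 2 — apply |x|_p = p^{-v_p(x)} = 3^{2} = 9.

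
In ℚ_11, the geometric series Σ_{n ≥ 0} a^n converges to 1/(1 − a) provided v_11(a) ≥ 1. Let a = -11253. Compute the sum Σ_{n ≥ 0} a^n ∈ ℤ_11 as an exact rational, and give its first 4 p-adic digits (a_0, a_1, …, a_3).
Σ a^n = 1/(1 − a) = 1/11254;  first 4 digits = (1, 0, 6, 2)

v_11(a) = 2 ≥ 1, so the series converges in ℤ_11 to 1/(1 − a) = 1/(1 − (-11253)) = 1/11254. Expand this rational in ℤ_11: compute digits iteratively via d_i = x_i mod 11, x_{i+1} = (x_i − d_i)/11. The first 4 digits are (1, 0, 6, 2).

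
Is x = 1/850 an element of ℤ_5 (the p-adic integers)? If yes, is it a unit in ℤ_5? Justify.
x ∉ ℤ_5 (v_5(x) = -2 < 0)

ℤ_5 = {x ∈ ℚ_5 : v_5(x) ≥ 0} and ℤ_5^× = {x ∈ ℤ_5 : v_5(x) = 0}. Here v_5(1/850) = v_5(num) − v_5(den) = -2; compare against these criteria.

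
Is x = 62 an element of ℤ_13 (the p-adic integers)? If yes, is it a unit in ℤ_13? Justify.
x ∈ ℤ_13^× (unit); v_13(x) = 0

ℤ_13 = {x ∈ ℚ_13 : v_13(x) ≥ 0} and ℤ_13^× = {x ∈ ℤ_13 : v_13(x) = 0}. Here v_13(62) = v_13(num) − v_13(den) = 0; compare against these criteria.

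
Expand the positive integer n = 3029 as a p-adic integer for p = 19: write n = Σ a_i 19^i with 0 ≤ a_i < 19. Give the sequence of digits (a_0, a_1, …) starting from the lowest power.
(a_0, a_1, …) = (8, 7, 8)

Repeated division by 19 gives the digits low-to-high: 3029 = 8 + 7·19^1 + 8·19^2. Digit sequence: (8, 7, 8).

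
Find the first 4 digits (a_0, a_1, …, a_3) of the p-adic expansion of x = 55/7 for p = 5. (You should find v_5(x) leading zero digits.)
(a_0, …, a_3) = (0, 3, 4, 2)

v_5(55/7) = 1, so a_0 = ... = a_0 = 0. Factor out: x = 5^1 · u with u = 11/7 a unit in ℤ_5. Expand u iteratively via a_{v+i} = u_i mod 5, u_{i+1} = (u_i − a_{v+i})/5:
  u_0 = 11/7;  a_1 = 3;  u_1 = (u_0 − 3)/5 = -2/7
  u_1 = -2/7;  a_2 = 4;  u_2 = (u_1 − 4)/5 = -6/7
  u_2 = -6/7;  a_3 = 2;  u_3 = (u_2 − 2)/5 = -4/7
Digits: (0, 3, 4, 2).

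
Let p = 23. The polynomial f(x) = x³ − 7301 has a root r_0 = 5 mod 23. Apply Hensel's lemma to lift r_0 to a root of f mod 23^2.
r_1 = 143 (mod 529)

Hensel: r_{i+1} = r_i − f(r_i)/f′(r_i) mod 23^{i+2}, where f′(x) = 3x². Iterate:
  r_0 = 5 (mod 23)
  r_1 = 143 (mod 529)
Final: r = 143 with f(r) ≡ 0 mod 23^2.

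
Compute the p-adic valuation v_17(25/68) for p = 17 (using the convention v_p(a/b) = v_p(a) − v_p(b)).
v_17(25/68) = -1

Factor powers of 17 from the numerator and denominator of the reduced fraction: 25 = 17^0 · 25 and 68 = 17^1 · 4. Apply v_p(a/b) = v_p(a) − v_p(b): v_17(25/68) = 0 − 1 = -1.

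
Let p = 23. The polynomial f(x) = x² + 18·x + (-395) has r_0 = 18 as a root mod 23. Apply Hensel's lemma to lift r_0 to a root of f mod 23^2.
r_1 = 317 (mod 529)

Hensel: r_{i+1} = r_i − f(r_i)·(f′(r_i))^{-1} mod 23^{i+2}, f′(x) = 2x + 18. Iterate:
  r_0 = 18 (mod 23)
  r_1 = 317 (mod 529)
Final: r = 317 satisfies f(r) ≡ 0 mod 23^2.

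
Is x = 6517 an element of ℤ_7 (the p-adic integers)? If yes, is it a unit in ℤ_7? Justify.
x ∈ ℤ_7 but not a unit; v_7(x) = 3 > 0

ℤ_7 = {x ∈ ℚ_7 : v_7(x) ≥ 0} and ℤ_7^× = {x ∈ ℤ_7 : v_7(x) = 0}. Here v_7(6517) = v_7(num) − v_7(den) = 3; compare against these criteria.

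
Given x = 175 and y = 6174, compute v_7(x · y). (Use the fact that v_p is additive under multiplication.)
v_7(1080450) = 4

v_p(x) = 1 (factor: 175 = 7^1 · 25); v_p(y) = 3 (factor: 6174 = 7^3 · 18). Additivity: v_p(xy) = v_p(x) + v_p(y) = 1 + 3 = 4. (Direct check: xy = 1080450 = 7^4 · (450).)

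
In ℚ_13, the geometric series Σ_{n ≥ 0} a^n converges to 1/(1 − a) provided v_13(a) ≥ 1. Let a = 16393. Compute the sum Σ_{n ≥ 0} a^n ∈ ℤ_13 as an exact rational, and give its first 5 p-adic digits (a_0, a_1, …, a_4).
Σ a^n = 1/(1 − a) = -1/16392;  first 5 digits = (1, 0, 6, 7, 10)

v_13(a) = 2 ≥ 1, so the series converges in ℤ_13 to 1/(1 − a) = 1/(1 − 16393) = -1/16392. Expand this rational in ℤ_13: compute digits iteratively via d_i = x_i mod 13, x_{i+1} = (x_i − d_i)/13. The first 5 digits are (1, 0, 6, 7, 10).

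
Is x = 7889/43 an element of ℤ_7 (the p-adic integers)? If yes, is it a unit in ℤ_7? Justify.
x ∈ ℤ_7 but not a unit; v_7(x) = 3 > 0

ℤ_7 = {x ∈ ℚ_7 : v_7(x) ≥ 0} and ℤ_7^× = {x ∈ ℤ_7 : v_7(x) = 0}. Here v_7(7889/43) = v_7(num) − v_7(den) = 3; compare against these criteria.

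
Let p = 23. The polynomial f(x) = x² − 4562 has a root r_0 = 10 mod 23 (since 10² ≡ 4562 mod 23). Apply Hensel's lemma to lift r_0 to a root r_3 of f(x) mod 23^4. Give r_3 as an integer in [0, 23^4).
r_3 = 265315 (mod 279841)

Hensel's recurrence: r_{i+1} = r_i − f(r_i)·(f′(r_i))^{-1} mod 23^{i+2}, with f′(x) = 2x. Iterate:
  r_0 = 10 (mod 23)
  r_1 = 286 (mod 529)
  r_2 = 9808 (mod 12167)
  r_3 = 265315 (mod 279841)
Final: r_3 = 265315, and one checks f(r_3) ≡ 0 mod 23^4.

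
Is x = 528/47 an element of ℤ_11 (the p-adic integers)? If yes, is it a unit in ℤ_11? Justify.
x ∈ ℤ_11 but not a unit; v_11(x) = 1 > 0

ℤ_11 = {x ∈ ℚ_11 : v_11(x) ≥ 0} and ℤ_11^× = {x ∈ ℤ_11 : v_11(x) = 0}. Here v_11(528/47) = v_11(num) − v_11(den) = 1; compare against these criteria.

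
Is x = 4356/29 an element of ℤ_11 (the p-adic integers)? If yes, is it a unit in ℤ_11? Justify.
x ∈ ℤ_11 but not a unit; v_11(x) = 2 > 0

ℤ_11 = {x ∈ ℚ_11 : v_11(x) ≥ 0} and ℤ_11^× = {x ∈ ℤ_11 : v_11(x) = 0}. Here v_11(4356/29) = v_11(num) − v_11(den) = 2; compare against these criteria.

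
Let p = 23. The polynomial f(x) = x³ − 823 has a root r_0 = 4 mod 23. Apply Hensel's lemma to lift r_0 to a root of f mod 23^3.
r_2 = 9641 (mod 12167)

Hensel: r_{i+1} = r_i − f(r_i)/f′(r_i) mod 23^{i+2}, where f′(x) = 3x². Iterate:
  r_0 = 4 (mod 23)
  r_1 = 119 (mod 529)
  r_2 = 9641 (mod 12167)
Final: r = 9641 with f(r) ≡ 0 mod 23^3.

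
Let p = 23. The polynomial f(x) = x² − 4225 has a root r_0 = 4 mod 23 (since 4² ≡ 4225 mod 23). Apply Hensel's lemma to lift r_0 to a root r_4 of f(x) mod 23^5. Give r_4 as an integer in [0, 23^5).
r_4 = 6436278 (mod 6436343)

Hensel's recurrence: r_{i+1} = r_i − f(r_i)·(f′(r_i))^{-1} mod 23^{i+2}, with f′(x) = 2x. Iterate:
  r_0 = 4 (mod 23)
  r_1 = 464 (mod 529)
  r_2 = 12102 (mod 12167)
  r_3 = 279776 (mod 279841)
  r_4 = 6436278 (mod 6436343)
Final: r_4 = 6436278, and one checks f(r_4) ≡ 0 mod 23^5.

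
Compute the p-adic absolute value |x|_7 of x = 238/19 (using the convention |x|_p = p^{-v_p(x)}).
|238/19|_7 = 1/7

Step 1 — compute v_7(x) by factoring powers of 7 out of the numerator and denominator: v_7(238/19) = 1. Step 2 — apply |x|_p = p^{-v_p(x)} = 7^{-1} = 1/7.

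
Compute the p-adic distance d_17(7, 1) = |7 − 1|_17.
d_17(7, 1) = 1

Step 1 — x − y = 7 − 1 = 6. Step 2 — v_17(6) = 0 (factor: 6 = (17^0 · 6); the sign does not affect v_p). Step 3 — |x − y|_17 = 17^{0} = 1.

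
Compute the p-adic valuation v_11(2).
v_11(2) = 0

v_11(n) is the largest exponent k such that 11^k divides n. Factor out: 2 = 11^0 · 2. (Sign doesn't affect v_p.) So v_11(2) = 0.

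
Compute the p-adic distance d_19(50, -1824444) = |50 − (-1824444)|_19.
d_19(50, -1824444) = 1/130321

Step 1 — x − y = 50 − (-1824444) = 1824494. Step 2 — v_19(1824494) = 4 (factor: 1824494 = (19^4 · 14); the sign does not affect v_p). Step 3 — |x − y|_19 = 19^{-4} = 1/130321.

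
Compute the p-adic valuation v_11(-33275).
v_11(-33275) = 3

v_11(n) is the largest exponent k such that 11^k divides n. Factor out: -33275 = -11^3 · 25. (Sign doesn't affect v_p.) So v_11(-33275) = 3.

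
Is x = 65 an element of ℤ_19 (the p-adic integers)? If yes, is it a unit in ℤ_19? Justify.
x ∈ ℤ_19^× (unit); v_19(x) = 0

ℤ_19 = {x ∈ ℚ_19 : v_19(x) ≥ 0} and ℤ_19^× = {x ∈ ℤ_19 : v_19(x) = 0}. Here v_19(65) = v_19(num) − v_19(den) = 0; compare against these criteria.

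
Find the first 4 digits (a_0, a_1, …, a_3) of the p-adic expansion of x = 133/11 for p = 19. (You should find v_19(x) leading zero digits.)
(a_0, …, a_3) = (0, 11, 15, 13)

v_19(133/11) = 1, so a_0 = ... = a_0 = 0. Factor out: x = 19^1 · u with u = 7/11 a unit in ℤ_19. Expand u iteratively via a_{v+i} = u_i mod 19, u_{i+1} = (u_i − a_{v+i})/19:
  u_0 = 7/11;  a_1 = 11;  u_1 = (u_0 − 11)/19 = -6/11
  u_1 = -6/11;  a_2 = 15;  u_2 = (u_1 − 15)/19 = -9/11
  u_2 = -9/11;  a_3 = 13;  u_3 = (u_2 − 13)/19 = -8/11
Digits: (0, 11, 15, 13).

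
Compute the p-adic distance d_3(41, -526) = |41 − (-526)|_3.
d_3(41, -526) = 1/81

Step 1 — x − y = 41 − (-526) = 567. Step 2 — v_3(567) = 4 (factor: 567 = (3^4 · 7); the sign does not affect v_p). Step 3 — |x − y|_3 = 3^{-4} = 1/81.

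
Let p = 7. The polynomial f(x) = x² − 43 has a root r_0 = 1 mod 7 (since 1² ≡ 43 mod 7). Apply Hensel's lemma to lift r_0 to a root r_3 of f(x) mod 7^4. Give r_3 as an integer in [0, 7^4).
r_3 = 2031 (mod 2401)

Hensel's recurrence: r_{i+1} = r_i − f(r_i)·(f′(r_i))^{-1} mod 7^{i+2}, with f′(x) = 2x. Iterate:
  r_0 = 1 (mod 7)
  r_1 = 22 (mod 49)
  r_2 = 316 (mod 343)
  r_3 = 2031 (mod 2401)
Final: r_3 = 2031, and one checks f(r_3) ≡ 0 mod 7^4.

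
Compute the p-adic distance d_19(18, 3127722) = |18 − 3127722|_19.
d_19(18, 3127722) = 1/130321

Step 1 — x − y = 18 − 3127722 = -3127704. Step 2 — v_19(-3127704) = 4 (factor: -3127704 = −(19^4 · 24); the sign does not affect v_p). Step 3 — |x − y|_19 = 19^{-4} = 1/130321.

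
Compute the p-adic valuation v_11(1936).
v_11(1936) = 2

v_11(n) is the largest exponent k such that 11^k divides n. Factor out: 1936 = 11^2 · 16. (Sign doesn't affect v_p.) So v_11(1936) = 2.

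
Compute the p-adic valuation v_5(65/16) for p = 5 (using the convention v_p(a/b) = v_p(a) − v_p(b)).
v_5(65/16) = 1

Factor powers of 5 from the numerator and denominator of the reduced fraction: 65 = 5^1 · 13 and 16 = 5^0 · 16. Apply v_p(a/b) = v_p(a) − v_p(b): v_5(65/16) = 1 − 0 = 1.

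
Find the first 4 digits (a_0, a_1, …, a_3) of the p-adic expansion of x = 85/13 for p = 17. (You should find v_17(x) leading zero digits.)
(a_0, …, a_3) = (0, 3, 9, 6)

v_17(85/13) = 1, so a_0 = ... = a_0 = 0. Factor out: x = 17^1 · u with u = 5/13 a unit in ℤ_17. Expand u iteratively via a_{v+i} = u_i mod 17, u_{i+1} = (u_i − a_{v+i})/17:
  u_0 = 5/13;  a_1 = 3;  u_1 = (u_0 − 3)/17 = -2/13
  u_1 = -2/13;  a_2 = 9;  u_2 = (u_1 − 9)/17 = -7/13
  u_2 = -7/13;  a_3 = 6;  u_3 = (u_2 − 6)/17 = -5/13
Digits: (0, 3, 9, 6).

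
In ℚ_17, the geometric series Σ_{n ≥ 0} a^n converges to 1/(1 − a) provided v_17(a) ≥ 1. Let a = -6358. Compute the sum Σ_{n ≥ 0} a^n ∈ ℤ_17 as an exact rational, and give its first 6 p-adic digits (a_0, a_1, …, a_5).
Σ a^n = 1/(1 − a) = 1/6359;  first 6 digits = (1, 0, 12, 15, 7, 11)

v_17(a) = 2 ≥ 1, so the series converges in ℤ_17 to 1/(1 − a) = 1/(1 − (-6358)) = 1/6359. Expand this rational in ℤ_17: compute digits iteratively via d_i = x_i mod 17, x_{i+1} = (x_i − d_i)/17. The first 6 digits are (1, 0, 12, 15, 7, 11).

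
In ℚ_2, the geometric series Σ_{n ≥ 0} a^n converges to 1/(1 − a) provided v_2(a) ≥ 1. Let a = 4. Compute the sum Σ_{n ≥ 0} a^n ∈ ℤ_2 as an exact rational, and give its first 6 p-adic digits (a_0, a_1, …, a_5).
Σ a^n = 1/(1 − a) = -1/3;  first 6 digits = (1, 0, 1, 0, 1, 0)

v_2(a) = 2 ≥ 1, so the series converges in ℤ_2 to 1/(1 − a) = 1/(1 − 4) = -1/3. Expand this rational in ℤ_2: compute digits iteratively via d_i = x_i mod 2, x_{i+1} = (x_i − d_i)/2. The first 6 digits are (1, 0, 1, 0, 1, 0).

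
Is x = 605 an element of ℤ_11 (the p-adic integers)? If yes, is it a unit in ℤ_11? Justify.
x ∈ ℤ_11 but not a unit; v_11(x) = 2 > 0

ℤ_11 = {x ∈ ℚ_11 : v_11(x) ≥ 0} and ℤ_11^× = {x ∈ ℤ_11 : v_11(x) = 0}. Here v_11(605) = v_11(num) − v_11(den) = 2; compare against these criteria.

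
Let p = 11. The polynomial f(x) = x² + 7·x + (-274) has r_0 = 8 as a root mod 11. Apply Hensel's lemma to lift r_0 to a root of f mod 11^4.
r_3 = 1009 (mod 14641)

Hensel: r_{i+1} = r_i − f(r_i)·(f′(r_i))^{-1} mod 11^{i+2}, f′(x) = 2x + 7. Iterate:
  r_0 = 8 (mod 11)
  r_1 = 41 (mod 121)
  r_2 = 1009 (mod 1331)
  r_3 = 1009 (mod 14641)
Final: r = 1009 satisfies f(r) ≡ 0 mod 11^4.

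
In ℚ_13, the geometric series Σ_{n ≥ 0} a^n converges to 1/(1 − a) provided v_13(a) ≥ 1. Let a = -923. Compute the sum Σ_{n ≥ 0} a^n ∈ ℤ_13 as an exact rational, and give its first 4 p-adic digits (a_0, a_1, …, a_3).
Σ a^n = 1/(1 − a) = 1/924;  first 4 digits = (1, 7, 4, 2)

v_13(a) = 1 ≥ 1, so the series converges in ℤ_13 to 1/(1 − a) = 1/(1 − (-923)) = 1/924. Expand this rational in ℤ_13: compute digits iteratively via d_i = x_i mod 13, x_{i+1} = (x_i − d_i)/13. The first 4 digits are (1, 7, 4, 2).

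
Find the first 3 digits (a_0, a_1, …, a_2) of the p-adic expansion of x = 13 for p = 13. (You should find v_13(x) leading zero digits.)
(a_0, …, a_2) = (0, 1, 0)

v_13(13) = 1, so a_0 = ... = a_0 = 0. Factor out: x = 13^1 · u with u = 1 a unit in ℤ_13. Expand u iteratively via a_{v+i} = u_i mod 13, u_{i+1} = (u_i − a_{v+i})/13:
  u_0 = 1;  a_1 = 1;  u_1 = (u_0 − 1)/13 = 0
  u_1 = 0;  a_2 = 0;  u_2 = (u_1 − 0)/13 = 0
Digits: (0, 1, 0).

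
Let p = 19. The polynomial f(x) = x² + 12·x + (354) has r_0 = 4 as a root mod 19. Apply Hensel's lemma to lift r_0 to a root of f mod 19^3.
r_2 = 4279 (mod 6859)

Hensel: r_{i+1} = r_i − f(r_i)·(f′(r_i))^{-1} mod 19^{i+2}, f′(x) = 2x + 12. Iterate:
  r_0 = 4 (mod 19)
  r_1 = 308 (mod 361)
  r_2 = 4279 (mod 6859)
Final: r = 4279 satisfies f(r) ≡ 0 mod 19^3.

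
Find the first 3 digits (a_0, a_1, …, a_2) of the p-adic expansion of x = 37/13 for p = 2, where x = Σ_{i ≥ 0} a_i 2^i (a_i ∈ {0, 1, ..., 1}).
(a_0, …, a_2) = (1, 0, 0)

v_2(37/13) = 0 (numerator and denominator both coprime to 2), so x ∈ ℤ_2^×. Compute digits iteratively via a_i = x_i mod 2, x_{i+1} = (x_i − a_i)/2, with x_0 = x:
  x_0 = 37/13;  a_0 = 1;  x_1 = (x_0 − 1)/2 = 12/13
  x_1 = 12/13;  a_1 = 0;  x_2 = (x_1 − 0)/2 = 6/13
  x_2 = 6/13;  a_2 = 0;  x_3 = (x_2 − 0)/2 = 3/13
Digits: (1, 0, 0).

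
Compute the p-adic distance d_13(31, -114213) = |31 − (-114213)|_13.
d_13(31, -114213) = 1/28561

Step 1 — x − y = 31 − (-114213) = 114244. Step 2 — v_13(114244) = 4 (factor: 114244 = (13^4 · 4); the sign does not affect v_p). Step 3 — |x − y|_13 = 13^{-4} = 1/28561.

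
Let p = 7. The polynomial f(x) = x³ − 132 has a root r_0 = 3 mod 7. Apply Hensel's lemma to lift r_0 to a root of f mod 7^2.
r_1 = 45 (mod 49)

Hensel: r_{i+1} = r_i − f(r_i)/f′(r_i) mod 7^{i+2}, where f′(x) = 3x². Iterate:
  r_0 = 3 (mod 7)
  r_1 = 45 (mod 49)
Final: r = 45 with f(r) ≡ 0 mod 7^2.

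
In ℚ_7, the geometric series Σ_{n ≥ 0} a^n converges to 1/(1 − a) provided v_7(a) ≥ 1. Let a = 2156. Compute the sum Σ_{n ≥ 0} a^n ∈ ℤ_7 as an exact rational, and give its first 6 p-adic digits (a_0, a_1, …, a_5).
Σ a^n = 1/(1 − a) = -1/2155;  first 6 digits = (1, 0, 2, 6, 4, 3)

v_7(a) = 2 ≥ 1, so the series converges in ℤ_7 to 1/(1 − a) = 1/(1 − 2156) = -1/2155. Expand this rational in ℤ_7: compute digits iteratively via d_i = x_i mod 7, x_{i+1} = (x_i − d_i)/7. The first 6 digits are (1, 0, 2, 6, 4, 3).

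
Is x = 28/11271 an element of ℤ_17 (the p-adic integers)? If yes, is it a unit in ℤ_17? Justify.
x ∉ ℤ_17 (v_17(x) = -2 < 0)

ℤ_17 = {x ∈ ℚ_17 : v_17(x) ≥ 0} and ℤ_17^× = {x ∈ ℤ_17 : v_17(x) = 0}. Here v_17(28/11271) = v_17(num) − v_17(den) = -2; compare against these criteria.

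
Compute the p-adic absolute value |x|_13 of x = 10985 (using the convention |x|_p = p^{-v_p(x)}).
|10985|_13 = 1/2197

Step 1 — compute v_13(x) by factoring powers of 13 out of the numerator and denominator: v_13(10985) = 3. Step 2 — apply |x|_p = p^{-v_p(x)} = 13^{-3} = 1/2197.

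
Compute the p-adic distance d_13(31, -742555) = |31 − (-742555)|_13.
d_13(31, -742555) = 1/371293

Step 1 — x − y = 31 − (-742555) = 742586. Step 2 — v_13(742586) = 5 (factor: 742586 = (13^5 · 2); the sign does not affect v_p). Step 3 — |x − y|_13 = 13^{-5} = 1/371293.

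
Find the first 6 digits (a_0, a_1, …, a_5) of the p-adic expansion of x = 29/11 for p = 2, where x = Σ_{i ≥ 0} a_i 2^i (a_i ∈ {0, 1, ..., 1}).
(a_0, …, a_5) = (1, 1, 1, 0, 1, 1)

v_2(29/11) = 0 (numerator and denominator both coprime to 2), so x ∈ ℤ_2^×. Compute digits iteratively via a_i = x_i mod 2, x_{i+1} = (x_i − a_i)/2, with x_0 = x:
  x_0 = 29/11;  a_0 = 1;  x_1 = (x_0 − 1)/2 = 9/11
  x_1 = 9/11;  a_1 = 1;  x_2 = (x_1 − 1)/2 = -1/11
  x_2 = -1/11;  a_2 = 1;  x_3 = (x_2 − 1)/2 = -6/11
  x_3 = -6/11;  a_3 = 0;  x_4 = (x_3 − 0)/2 = -3/11
  x_4 = -3/11;  a_4 = 1;  x_5 = (x_4 − 1)/2 = -7/11
  x_5 = -7/11;  a_5 = 1;  x_6 = (x_5 − 1)/2 = -9/11
Digits: (1, 1, 1, 0, 1, 1).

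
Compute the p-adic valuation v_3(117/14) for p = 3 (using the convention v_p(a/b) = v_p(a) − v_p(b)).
v_3(117/14) = 2

Factor powers of 3 from the numerator and denominator of the reduced fraction: 117 = 3^2 · 13 and 14 = 3^0 · 14. Apply v_p(a/b) = v_p(a) − v_p(b): v_3(117/14) = 2 − 0 = 2.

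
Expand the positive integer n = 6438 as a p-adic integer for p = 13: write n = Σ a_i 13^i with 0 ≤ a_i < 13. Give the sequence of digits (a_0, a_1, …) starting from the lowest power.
(a_0, a_1, …) = (3, 1, 12, 2)

Repeated division by 13 gives the digits low-to-high: 6438 = 3 + 1·13^1 + 12·13^2 + 2·13^3. Digit sequence: (3, 1, 12, 2).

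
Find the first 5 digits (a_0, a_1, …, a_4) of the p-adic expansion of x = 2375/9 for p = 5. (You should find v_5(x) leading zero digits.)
(a_0, …, a_4) = (0, 0, 0, 1, 3)

v_5(2375/9) = 3, so a_0 = ... = a_2 = 0. Factor out: x = 5^3 · u with u = 19/9 a unit in ℤ_5. Expand u iteratively via a_{v+i} = u_i mod 5, u_{i+1} = (u_i − a_{v+i})/5:
  u_0 = 19/9;  a_3 = 1;  u_1 = (u_0 − 1)/5 = 2/9
  u_1 = 2/9;  a_4 = 3;  u_2 = (u_1 − 3)/5 = -5/9
Digits: (0, 0, 0, 1, 3).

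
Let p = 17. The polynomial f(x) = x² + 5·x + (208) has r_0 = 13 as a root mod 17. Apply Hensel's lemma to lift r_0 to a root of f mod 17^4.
r_3 = 62199 (mod 83521)

Hensel: r_{i+1} = r_i − f(r_i)·(f′(r_i))^{-1} mod 17^{i+2}, f′(x) = 2x + 5. Iterate:
  r_0 = 13 (mod 17)
  r_1 = 64 (mod 289)
  r_2 = 3243 (mod 4913)
  r_3 = 62199 (mod 83521)
Final: r = 62199 satisfies f(r) ≡ 0 mod 17^4.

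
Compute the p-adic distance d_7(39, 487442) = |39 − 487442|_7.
d_7(39, 487442) = 1/16807

Step 1 — x − y = 39 − 487442 = -487403. Step 2 — v_7(-487403) = 5 (factor: -487403 = −(7^5 · 29); the sign does not affect v_p). Step 3 — |x − y|_7 = 7^{-5} = 1/16807.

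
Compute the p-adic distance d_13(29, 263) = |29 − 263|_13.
d_13(29, 263) = 1/13

Step 1 — x − y = 29 − 263 = -234. Step 2 — v_13(-234) = 1 (factor: -234 = −(13^1 · 18); the sign does not affect v_p). Step 3 — |x − y|_13 = 13^{-1} = 1/13.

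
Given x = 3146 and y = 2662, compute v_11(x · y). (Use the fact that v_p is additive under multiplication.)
v_11(8374652) = 5

v_p(x) = 2 (factor: 3146 = 11^2 · 26); v_p(y) = 3 (factor: 2662 = 11^3 · 2). Additivity: v_p(xy) = v_p(x) + v_p(y) = 2 + 3 = 5. (Direct check: xy = 8374652 = 11^5 · (52).)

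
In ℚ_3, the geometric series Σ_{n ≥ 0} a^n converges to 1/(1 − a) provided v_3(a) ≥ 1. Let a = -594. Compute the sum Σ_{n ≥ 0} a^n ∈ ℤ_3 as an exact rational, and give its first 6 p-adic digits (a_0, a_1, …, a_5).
Σ a^n = 1/(1 − a) = 1/595;  first 6 digits = (1, 0, 0, 2, 1, 0)

v_3(a) = 3 ≥ 1, so the series converges in ℤ_3 to 1/(1 − a) = 1/(1 − (-594)) = 1/595. Expand this rational in ℤ_3: compute digits iteratively via d_i = x_i mod 3, x_{i+1} = (x_i − d_i)/3. The first 6 digits are (1, 0, 0, 2, 1, 0).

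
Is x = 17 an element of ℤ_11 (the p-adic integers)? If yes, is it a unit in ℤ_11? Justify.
x ∈ ℤ_11^× (unit); v_11(x) = 0

ℤ_11 = {x ∈ ℚ_11 : v_11(x) ≥ 0} and ℤ_11^× = {x ∈ ℤ_11 : v_11(x) = 0}. Here v_11(17) = v_11(num) − v_11(den) = 0; compare against these criteria.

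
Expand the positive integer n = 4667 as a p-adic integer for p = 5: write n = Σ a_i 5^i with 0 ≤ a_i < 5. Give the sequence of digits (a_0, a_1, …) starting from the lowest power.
(a_0, a_1, …) = (2, 3, 1, 2, 2, 1)

Repeated division by 5 gives the digits low-to-high: 4667 = 2 + 3·5^1 + 1·5^2 + 2·5^3 + 2·5^4 + 1·5^5. Digit sequence: (2, 3, 1, 2, 2, 1).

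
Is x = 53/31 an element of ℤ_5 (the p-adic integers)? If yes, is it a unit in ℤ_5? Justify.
x ∈ ℤ_5^× (unit); v_5(x) = 0

ℤ_5 = {x ∈ ℚ_5 : v_5(x) ≥ 0} and ℤ_5^× = {x ∈ ℤ_5 : v_5(x) = 0}. Here v_5(53/31) = v_5(num) − v_5(den) = 0; compare against these criteria.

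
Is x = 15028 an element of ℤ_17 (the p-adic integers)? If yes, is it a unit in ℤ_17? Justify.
x ∈ ℤ_17 but not a unit; v_17(x) = 2 > 0

ℤ_17 = {x ∈ ℚ_17 : v_17(x) ≥ 0} and ℤ_17^× = {x ∈ ℤ_17 : v_17(x) = 0}. Here v_17(15028) = v_17(num) − v_17(den) = 2; compare against these criteria.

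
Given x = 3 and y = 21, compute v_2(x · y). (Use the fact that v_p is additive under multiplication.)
v_2(63) = 0

v_p(x) = 0 (factor: 3 = 2^0 · 3); v_p(y) = 0 (factor: 21 = 2^0 · 21). Additivity: v_p(xy) = v_p(x) + v_p(y) = 0 + 0 = 0. (Direct check: xy = 63 = 2^0 · (63).)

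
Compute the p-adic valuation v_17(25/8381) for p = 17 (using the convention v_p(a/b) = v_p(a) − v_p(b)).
v_17(25/8381) = -2

Factor powers of 17 from the numerator and denominator of the reduced fraction: 25 = 17^0 · 25 and 8381 = 17^2 · 29. Apply v_p(a/b) = v_p(a) − v_p(b): v_17(25/8381) = 0 − 2 = -2.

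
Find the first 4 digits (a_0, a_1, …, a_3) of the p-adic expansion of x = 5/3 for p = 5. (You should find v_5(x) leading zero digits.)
(a_0, …, a_3) = (0, 2, 3, 1)

v_5(5/3) = 1, so a_0 = ... = a_0 = 0. Factor out: x = 5^1 · u with u = 1/3 a unit in ℤ_5. Expand u iteratively via a_{v+i} = u_i mod 5, u_{i+1} = (u_i − a_{v+i})/5:
  u_0 = 1/3;  a_1 = 2;  u_1 = (u_0 − 2)/5 = -1/3
  u_1 = -1/3;  a_2 = 3;  u_2 = (u_1 − 3)/5 = -2/3
  u_2 = -2/3;  a_3 = 1;  u_3 = (u_2 − 1)/5 = -1/3
Digits: (0, 2, 3, 1).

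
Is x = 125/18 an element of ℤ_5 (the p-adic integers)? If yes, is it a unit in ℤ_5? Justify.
x ∈ ℤ_5 but not a unit; v_5(x) = 3 > 0

ℤ_5 = {x ∈ ℚ_5 : v_5(x) ≥ 0} and ℤ_5^× = {x ∈ ℤ_5 : v_5(x) = 0}. Here v_5(125/18) = v_5(num) − v_5(den) = 3; compare against these criteria.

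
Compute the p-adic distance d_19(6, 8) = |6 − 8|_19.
d_19(6, 8) = 1

Step 1 — x − y = 6 − 8 = -2. Step 2 — v_19(-2) = 0 (factor: -2 = −(19^0 · 2); the sign does not affect v_p). Step 3 — |x − y|_19 = 19^{0} = 1.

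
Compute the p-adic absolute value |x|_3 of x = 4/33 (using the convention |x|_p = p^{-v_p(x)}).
|4/33|_3 = 3

Step 1 — compute v_3(x) by factoring powers of 3 out of the numerator and denominator: v_3(4/33) = -1. Step 2 — apply |x|_p = p^{-v_p(x)} = 3^{1} = 3.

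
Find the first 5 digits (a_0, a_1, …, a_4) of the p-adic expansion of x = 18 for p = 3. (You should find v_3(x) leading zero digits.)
(a_0, …, a_4) = (0, 0, 2, 0, 0)

v_3(18) = 2, so a_0 = ... = a_1 = 0. Factor out: x = 3^2 · u with u = 2 a unit in ℤ_3. Expand u iteratively via a_{v+i} = u_i mod 3, u_{i+1} = (u_i − a_{v+i})/3:
  u_0 = 2;  a_2 = 2;  u_1 = (u_0 − 2)/3 = 0
  u_1 = 0;  a_3 = 0;  u_2 = (u_1 − 0)/3 = 0
  u_2 = 0;  a_4 = 0;  u_3 = (u_2 − 0)/3 = 0
Digits: (0, 0, 2, 0, 0).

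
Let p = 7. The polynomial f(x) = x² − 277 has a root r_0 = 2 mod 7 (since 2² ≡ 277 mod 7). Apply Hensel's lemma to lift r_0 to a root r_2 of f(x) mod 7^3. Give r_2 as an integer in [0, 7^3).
r_2 = 58 (mod 343)

Hensel's recurrence: r_{i+1} = r_i − f(r_i)·(f′(r_i))^{-1} mod 7^{i+2}, with f′(x) = 2x. Iterate:
  r_0 = 2 (mod 7)
  r_1 = 9 (mod 49)
  r_2 = 58 (mod 343)
Final: r_2 = 58, and one checks f(r_2) ≡ 0 mod 7^3.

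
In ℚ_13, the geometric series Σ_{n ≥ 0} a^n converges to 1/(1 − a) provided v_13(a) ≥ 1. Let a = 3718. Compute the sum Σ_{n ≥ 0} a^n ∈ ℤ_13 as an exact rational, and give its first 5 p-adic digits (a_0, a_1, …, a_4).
Σ a^n = 1/(1 − a) = -1/3717;  first 5 digits = (1, 0, 9, 1, 3)

v_13(a) = 2 ≥ 1, so the series converges in ℤ_13 to 1/(1 − a) = 1/(1 − 3718) = -1/3717. Expand this rational in ℤ_13: compute digits iteratively via d_i = x_i mod 13, x_{i+1} = (x_i − d_i)/13. The first 5 digits are (1, 0, 9, 1, 3).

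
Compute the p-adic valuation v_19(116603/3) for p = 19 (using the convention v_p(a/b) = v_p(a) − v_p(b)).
v_19(116603/3) = 3

Factor powers of 19 from the numerator and denominator of the reduced fraction: 116603 = 19^3 · 17 and 3 = 19^0 · 3. Apply v_p(a/b) = v_p(a) − v_p(b): v_19(116603/3) = 3 − 0 = 3.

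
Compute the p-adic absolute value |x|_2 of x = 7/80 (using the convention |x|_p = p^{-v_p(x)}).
|7/80|_2 = 16

Step 1 — compute v_2(x) by factoring powers of 2 out of the numerator and denominator: v_2(7/80) = -4. Step 2 — apply |x|_p = p^{-v_p(x)} = 2^{4} = 16.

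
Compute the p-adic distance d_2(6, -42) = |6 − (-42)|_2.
d_2(6, -42) = 1/16

Step 1 — x − y = 6 − (-42) = 48. Step 2 — v_2(48) = 4 (factor: 48 = (2^4 · 3); the sign does not affect v_p). Step 3 — |x − y|_2 = 2^{-4} = 1/16.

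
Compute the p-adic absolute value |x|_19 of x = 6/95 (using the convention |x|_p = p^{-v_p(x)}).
|6/95|_19 = 19

Step 1 — compute v_19(x) by factoring powers of 19 out of the numerator and denominator: v_19(6/95) = -1. Step 2 — apply |x|_p = p^{-v_p(x)} = 19^{1} = 19.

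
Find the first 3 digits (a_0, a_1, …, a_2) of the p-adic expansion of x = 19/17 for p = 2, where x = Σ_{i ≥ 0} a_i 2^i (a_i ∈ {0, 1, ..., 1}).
(a_0, …, a_2) = (1, 1, 0)

v_2(19/17) = 0 (numerator and denominator both coprime to 2), so x ∈ ℤ_2^×. Compute digits iteratively via a_i = x_i mod 2, x_{i+1} = (x_i − a_i)/2, with x_0 = x:
  x_0 = 19/17;  a_0 = 1;  x_1 = (x_0 − 1)/2 = 1/17
  x_1 = 1/17;  a_1 = 1;  x_2 = (x_1 − 1)/2 = -8/17
  x_2 = -8/17;  a_2 = 0;  x_3 = (x_2 − 0)/2 = -4/17
Digits: (1, 1, 0).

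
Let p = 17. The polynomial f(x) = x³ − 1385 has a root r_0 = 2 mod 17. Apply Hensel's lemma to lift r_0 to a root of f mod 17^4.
r_3 = 55099 (mod 83521)

Hensel: r_{i+1} = r_i − f(r_i)/f′(r_i) mod 17^{i+2}, where f′(x) = 3x². Iterate:
  r_0 = 2 (mod 17)
  r_1 = 189 (mod 289)
  r_2 = 1056 (mod 4913)
  r_3 = 55099 (mod 83521)
Final: r = 55099 with f(r) ≡ 0 mod 17^4.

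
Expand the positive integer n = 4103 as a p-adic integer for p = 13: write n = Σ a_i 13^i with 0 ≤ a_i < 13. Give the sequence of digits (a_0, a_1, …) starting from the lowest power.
(a_0, a_1, …) = (8, 3, 11, 1)

Repeated division by 13 gives the digits low-to-high: 4103 = 8 + 3·13^1 + 11·13^2 + 1·13^3. Digit sequence: (8, 3, 11, 1).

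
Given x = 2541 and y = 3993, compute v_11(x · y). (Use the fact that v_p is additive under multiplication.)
v_11(10146213) = 5

v_p(x) = 2 (factor: 2541 = 11^2 · 21); v_p(y) = 3 (factor: 3993 = 11^3 · 3). Additivity: v_p(xy) = v_p(x) + v_p(y) = 2 + 3 = 5. (Direct check: xy = 10146213 = 11^5 · (63).)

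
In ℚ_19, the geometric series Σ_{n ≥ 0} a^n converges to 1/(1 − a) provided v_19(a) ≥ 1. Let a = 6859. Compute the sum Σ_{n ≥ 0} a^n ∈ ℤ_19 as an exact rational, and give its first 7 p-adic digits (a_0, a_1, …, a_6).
Σ a^n = 1/(1 − a) = -1/6858;  first 7 digits = (1, 0, 0, 1, 0, 0, 1)

v_19(a) = 3 ≥ 1, so the series converges in ℤ_19 to 1/(1 − a) = 1/(1 − 6859) = -1/6858. Expand this rational in ℤ_19: compute digits iteratively via d_i = x_i mod 19, x_{i+1} = (x_i − d_i)/19. The first 7 digits are (1, 0, 0, 1, 0, 0, 1).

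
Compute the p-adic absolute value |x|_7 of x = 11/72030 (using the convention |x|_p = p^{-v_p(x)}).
|11/72030|_7 = 2401

Step 1 — compute v_7(x) by factoring powers of 7 out of the numerator and denominator: v_7(11/72030) = -4. Step 2 — apply |x|_p = p^{-v_p(x)} = 7^{4} = 2401.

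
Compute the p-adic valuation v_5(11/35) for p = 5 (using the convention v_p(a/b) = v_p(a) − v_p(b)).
v_5(11/35) = -1

Factor powers of 5 from the numerator and denominator of the reduced fraction: 11 = 5^0 · 11 and 35 = 5^1 · 7. Apply v_p(a/b) = v_p(a) − v_p(b): v_5(11/35) = 0 − 1 = -1.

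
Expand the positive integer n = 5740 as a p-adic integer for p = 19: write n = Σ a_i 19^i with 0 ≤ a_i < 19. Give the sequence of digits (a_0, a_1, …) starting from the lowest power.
(a_0, a_1, …) = (2, 17, 15)

Repeated division by 19 gives the digits low-to-high: 5740 = 2 + 17·19^1 + 15·19^2. Digit sequence: (2, 17, 15).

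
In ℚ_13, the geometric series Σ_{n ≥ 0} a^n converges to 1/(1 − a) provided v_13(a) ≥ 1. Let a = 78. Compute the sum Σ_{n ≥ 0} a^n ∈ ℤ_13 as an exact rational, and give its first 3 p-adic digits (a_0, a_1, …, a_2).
Σ a^n = 1/(1 − a) = -1/77;  first 3 digits = (1, 6, 10)

v_13(a) = 1 ≥ 1, so the series converges in ℤ_13 to 1/(1 − a) = 1/(1 − 78) = -1/77. Expand this rational in ℤ_13: compute digits iteratively via d_i = x_i mod 13, x_{i+1} = (x_i − d_i)/13. The first 3 digits are (1, 6, 10).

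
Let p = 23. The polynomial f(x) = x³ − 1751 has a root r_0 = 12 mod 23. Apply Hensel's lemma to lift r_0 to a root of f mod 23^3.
r_2 = 10270 (mod 12167)

Hensel: r_{i+1} = r_i − f(r_i)/f′(r_i) mod 23^{i+2}, where f′(x) = 3x². Iterate:
  r_0 = 12 (mod 23)
  r_1 = 219 (mod 529)
  r_2 = 10270 (mod 12167)
Final: r = 10270 with f(r) ≡ 0 mod 23^3.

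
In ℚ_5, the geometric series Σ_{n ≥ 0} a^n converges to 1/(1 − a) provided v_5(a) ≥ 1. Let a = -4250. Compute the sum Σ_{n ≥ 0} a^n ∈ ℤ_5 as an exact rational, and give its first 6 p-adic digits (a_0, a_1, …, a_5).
Σ a^n = 1/(1 − a) = 1/4251;  first 6 digits = (1, 0, 0, 1, 3, 3)

v_5(a) = 3 ≥ 1, so the series converges in ℤ_5 to 1/(1 − a) = 1/(1 − (-4250)) = 1/4251. Expand this rational in ℤ_5: compute digits iteratively via d_i = x_i mod 5, x_{i+1} = (x_i − d_i)/5. The first 6 digits are (1, 0, 0, 1, 3, 3).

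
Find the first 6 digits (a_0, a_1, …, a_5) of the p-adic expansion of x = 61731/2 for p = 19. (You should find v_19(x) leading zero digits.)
(a_0, …, a_5) = (0, 0, 0, 14, 9, 9)

v_19(61731/2) = 3, so a_0 = ... = a_2 = 0. Factor out: x = 19^3 · u with u = 9/2 a unit in ℤ_19. Expand u iteratively via a_{v+i} = u_i mod 19, u_{i+1} = (u_i − a_{v+i})/19:
  u_0 = 9/2;  a_3 = 14;  u_1 = (u_0 − 14)/19 = -1/2
  u_1 = -1/2;  a_4 = 9;  u_2 = (u_1 − 9)/19 = -1/2
  u_2 = -1/2;  a_5 = 9;  u_3 = (u_2 − 9)/19 = -1/2
Digits: (0, 0, 0, 14, 9, 9).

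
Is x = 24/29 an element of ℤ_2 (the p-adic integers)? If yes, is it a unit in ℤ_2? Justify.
x ∈ ℤ_2 but not a unit; v_2(x) = 3 > 0

ℤ_2 = {x ∈ ℚ_2 : v_2(x) ≥ 0} and ℤ_2^× = {x ∈ ℤ_2 : v_2(x) = 0}. Here v_2(24/29) = v_2(num) − v_2(den) = 3; compare against these criteria.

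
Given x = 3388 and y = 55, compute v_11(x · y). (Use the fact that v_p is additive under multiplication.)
v_11(186340) = 3

v_p(x) = 2 (factor: 3388 = 11^2 · 28); v_p(y) = 1 (factor: 55 = 11^1 · 5). Additivity: v_p(xy) = v_p(x) + v_p(y) = 2 + 1 = 3. (Direct check: xy = 186340 = 11^3 · (140).)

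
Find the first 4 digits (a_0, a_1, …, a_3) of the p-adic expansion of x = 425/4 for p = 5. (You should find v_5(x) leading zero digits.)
(a_0, …, a_3) = (0, 0, 3, 4)

v_5(425/4) = 2, so a_0 = ... = a_1 = 0. Factor out: x = 5^2 · u with u = 17/4 a unit in ℤ_5. Expand u iteratively via a_{v+i} = u_i mod 5, u_{i+1} = (u_i − a_{v+i})/5:
  u_0 = 17/4;  a_2 = 3;  u_1 = (u_0 − 3)/5 = 1/4
  u_1 = 1/4;  a_3 = 4;  u_2 = (u_1 − 4)/5 = -3/4
Digits: (0, 0, 3, 4).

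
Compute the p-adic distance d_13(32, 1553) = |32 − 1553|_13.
d_13(32, 1553) = 1/169

Step 1 — x − y = 32 − 1553 = -1521. Step 2 — v_13(-1521) = 2 (factor: -1521 = −(13^2 · 9); the sign does not affect v_p). Step 3 — |x − y|_13 = 13^{-2} = 1/169.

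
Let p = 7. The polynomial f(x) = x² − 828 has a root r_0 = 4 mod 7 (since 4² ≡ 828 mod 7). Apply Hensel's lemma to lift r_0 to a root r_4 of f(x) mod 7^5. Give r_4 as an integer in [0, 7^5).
r_4 = 2580 (mod 16807)

Hensel's recurrence: r_{i+1} = r_i − f(r_i)·(f′(r_i))^{-1} mod 7^{i+2}, with f′(x) = 2x. Iterate:
  r_0 = 4 (mod 7)
  r_1 = 32 (mod 49)
  r_2 = 179 (mod 343)
  r_3 = 179 (mod 2401)
  r_4 = 2580 (mod 16807)
Final: r_4 = 2580, and one checks f(r_4) ≡ 0 mod 7^5.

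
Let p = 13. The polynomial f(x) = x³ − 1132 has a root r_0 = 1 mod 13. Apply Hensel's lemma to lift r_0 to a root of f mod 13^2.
r_1 = 40 (mod 169)

Hensel: r_{i+1} = r_i − f(r_i)/f′(r_i) mod 13^{i+2}, where f′(x) = 3x². Iterate:
  r_0 = 1 (mod 13)
  r_1 = 40 (mod 169)
Final: r = 40 with f(r) ≡ 0 mod 13^2.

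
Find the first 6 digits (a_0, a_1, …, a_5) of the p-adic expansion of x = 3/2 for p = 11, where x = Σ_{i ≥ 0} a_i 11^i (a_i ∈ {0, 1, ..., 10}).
(a_0, …, a_5) = (7, 5, 5, 5, 5, 5)

v_11(3/2) = 0 (numerator and denominator both coprime to 11), so x ∈ ℤ_11^×. Compute digits iteratively via a_i = x_i mod 11, x_{i+1} = (x_i − a_i)/11, with x_0 = x:
  x_0 = 3/2;  a_0 = 7;  x_1 = (x_0 − 7)/11 = -1/2
  x_1 = -1/2;  a_1 = 5;  x_2 = (x_1 − 5)/11 = -1/2
  x_2 = -1/2;  a_2 = 5;  x_3 = (x_2 − 5)/11 = -1/2
  x_3 = -1/2;  a_3 = 5;  x_4 = (x_3 − 5)/11 = -1/2
  x_4 = -1/2;  a_4 = 5;  x_5 = (x_4 − 5)/11 = -1/2
  x_5 = -1/2;  a_5 = 5;  x_6 = (x_5 − 5)/11 = -1/2
Digits: (7, 5, 5, 5, 5, 5).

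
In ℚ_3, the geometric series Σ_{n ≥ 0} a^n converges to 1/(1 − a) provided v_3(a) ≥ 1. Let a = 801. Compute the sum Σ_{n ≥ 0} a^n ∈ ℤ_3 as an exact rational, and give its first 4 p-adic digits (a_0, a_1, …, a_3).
Σ a^n = 1/(1 − a) = -1/800;  first 4 digits = (1, 0, 2, 2)

v_3(a) = 2 ≥ 1, so the series converges in ℤ_3 to 1/(1 − a) = 1/(1 − 801) = -1/800. Expand this rational in ℤ_3: compute digits iteratively via d_i = x_i mod 3, x_{i+1} = (x_i − d_i)/3. The first 4 digits are (1, 0, 2, 2).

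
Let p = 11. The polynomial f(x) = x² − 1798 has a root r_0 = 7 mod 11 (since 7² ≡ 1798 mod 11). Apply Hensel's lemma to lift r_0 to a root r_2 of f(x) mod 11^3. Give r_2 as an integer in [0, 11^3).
r_2 = 953 (mod 1331)

Hensel's recurrence: r_{i+1} = r_i − f(r_i)·(f′(r_i))^{-1} mod 11^{i+2}, with f′(x) = 2x. Iterate:
  r_0 = 7 (mod 11)
  r_1 = 106 (mod 121)
  r_2 = 953 (mod 1331)
Final: r_2 = 953, and one checks f(r_2) ≡ 0 mod 11^3.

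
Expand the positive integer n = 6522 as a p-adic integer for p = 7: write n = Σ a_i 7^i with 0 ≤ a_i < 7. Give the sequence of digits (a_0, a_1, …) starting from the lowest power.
(a_0, a_1, …) = (5, 0, 0, 5, 2)

Repeated division by 7 gives the digits low-to-high: 6522 = 5 + 5·7^3 + 2·7^4. Digit sequence: (5, 0, 0, 5, 2).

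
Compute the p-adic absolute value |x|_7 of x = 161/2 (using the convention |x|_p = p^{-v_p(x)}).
|161/2|_7 = 1/7

Step 1 — compute v_7(x) by factoring powers of 7 out of the numerator and denominator: v_7(161/2) = 1. Step 2 — apply |x|_p = p^{-v_p(x)} = 7^{-1} = 1/7.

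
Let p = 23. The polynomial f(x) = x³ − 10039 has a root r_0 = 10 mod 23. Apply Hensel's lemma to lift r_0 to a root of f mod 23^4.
r_3 = 102153 (mod 279841)

Hensel: r_{i+1} = r_i − f(r_i)/f′(r_i) mod 23^{i+2}, where f′(x) = 3x². Iterate:
  r_0 = 10 (mod 23)
  r_1 = 56 (mod 529)
  r_2 = 4817 (mod 12167)
  r_3 = 102153 (mod 279841)
Final: r = 102153 with f(r) ≡ 0 mod 23^4.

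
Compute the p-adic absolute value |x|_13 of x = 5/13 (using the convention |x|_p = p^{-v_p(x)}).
|5/13|_13 = 13

Step 1 — compute v_13(x) by factoring powers of 13 out of the numerator and denominator: v_13(5/13) = -1. Step 2 — apply |x|_p = p^{-v_p(x)} = 13^{1} = 13.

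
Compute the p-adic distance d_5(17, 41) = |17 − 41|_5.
d_5(17, 41) = 1

Step 1 — x − y = 17 − 41 = -24. Step 2 — v_5(-24) = 0 (factor: -24 = −(5^0 · 24); the sign does not affect v_p). Step 3 — |x − y|_5 = 5^{0} = 1.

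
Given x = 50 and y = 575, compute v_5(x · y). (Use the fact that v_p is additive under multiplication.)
v_5(28750) = 4

v_p(x) = 2 (factor: 50 = 5^2 · 2); v_p(y) = 2 (factor: 575 = 5^2 · 23). Additivity: v_p(xy) = v_p(x) + v_p(y) = 2 + 2 = 4. (Direct check: xy = 28750 = 5^4 · (46).)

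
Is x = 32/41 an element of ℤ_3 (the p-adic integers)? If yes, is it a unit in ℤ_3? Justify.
x ∈ ℤ_3^× (unit); v_3(x) = 0

ℤ_3 = {x ∈ ℚ_3 : v_3(x) ≥ 0} and ℤ_3^× = {x ∈ ℤ_3 : v_3(x) = 0}. Here v_3(32/41) = v_3(num) − v_3(den) = 0; compare against these criteria.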